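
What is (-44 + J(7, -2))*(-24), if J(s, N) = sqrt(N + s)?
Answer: 1056 - 24*sqrt(5) ≈ 1002.3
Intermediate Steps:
(-44 + J(7, -2))*(-24) = (-44 + sqrt(-2 + 7))*(-24) = (-44 + sqrt(5))*(-24) = 1056 - 24*sqrt(5)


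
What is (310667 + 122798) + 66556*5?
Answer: 766245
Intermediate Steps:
(310667 + 122798) + 66556*5 = 433465 + 332780 = 766245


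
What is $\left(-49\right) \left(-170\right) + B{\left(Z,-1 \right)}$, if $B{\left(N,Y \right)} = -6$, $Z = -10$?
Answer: $8324$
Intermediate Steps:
$\left(-49\right) \left(-170\right) + B{\left(Z,-1 \right)} = \left(-49\right) \left(-170\right) - 6 = 8330 - 6 = 8324$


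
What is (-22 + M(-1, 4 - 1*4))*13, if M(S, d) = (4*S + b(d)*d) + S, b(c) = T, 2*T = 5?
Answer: -351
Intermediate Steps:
T = 5/2 (T = (½)*5 = 5/2 ≈ 2.5000)
b(c) = 5/2
M(S, d) = 5*S + 5*d/2 (M(S, d) = (4*S + 5*d/2) + S = 5*S + 5*d/2)
(-22 + M(-1, 4 - 1*4))*13 = (-22 + (5*(-1) + 5*(4 - 1*4)/2))*13 = (-22 + (-5 + 5*(4 - 4)/2))*13 = (-22 + (-5 + (5/2)*0))*13 = (-22 + (-5 + 0))*13 = (-22 - 5)*13 = -27*13 = -351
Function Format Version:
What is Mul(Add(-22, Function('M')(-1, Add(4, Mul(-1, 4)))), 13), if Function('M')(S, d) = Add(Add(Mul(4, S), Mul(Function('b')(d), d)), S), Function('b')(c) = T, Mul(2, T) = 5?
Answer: -351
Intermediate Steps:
T = Rational(5, 2) (T = Mul(Rational(1, 2), 5) = Rational(5, 2) ≈ 2.5000)
Function('b')(c) = Rational(5, 2)
Function('M')(S, d) = Add(Mul(5, S), Mul(Rational(5, 2), d)) (Function('M')(S, d) = Add(Add(Mul(4, S), Mul(Rational(5, 2), d)), S) = Add(Mul(5, S), Mul(Rational(5, 2), d)))
Mul(Add(-22, Function('M')(-1, Add(4, Mul(-1, 4)))), 13) = Mul(Add(-22, Add(Mul(5, -1), Mul(Rational(5, 2), Add(4, Mul(-1, 4))))), 13) = Mul(Add(-22, Add(-5, Mul(Rational(5, 2), Add(4, -4)))), 13) = Mul(Add(-22, Add(-5, Mul(Rational(5, 2), 0))), 13) = Mul(Add(-22, Add(-5, 0)), 13) = Mul(Add(-22, -5), 13) = Mul(-27, 13) = -351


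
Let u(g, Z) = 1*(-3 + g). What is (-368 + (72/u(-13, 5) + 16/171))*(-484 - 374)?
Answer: 18212909/57 ≈ 3.1952e+5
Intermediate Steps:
u(g, Z) = -3 + g
(-368 + (72/u(-13, 5) + 16/171))*(-484 - 374) = (-368 + (72/(-3 - 13) + 16/171))*(-484 - 374) = (-368 + (72/(-16) + 16*(1/171)))*(-858) = (-368 + (72*(-1/16) + 16/171))*(-858) = (-368 + (-9/2 + 16/171))*(-858) = (-368 - 1507/342)*(-858) = -127363/342*(-858) = 18212909/57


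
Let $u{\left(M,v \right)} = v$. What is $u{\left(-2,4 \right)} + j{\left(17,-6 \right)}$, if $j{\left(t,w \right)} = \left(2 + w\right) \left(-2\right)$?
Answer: $12$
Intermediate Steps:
$j{\left(t,w \right)} = -4 - 2 w$
$u{\left(-2,4 \right)} + j{\left(17,-6 \right)} = 4 - -8 = 4 + \left(-4 + 12\right) = 4 + 8 = 12$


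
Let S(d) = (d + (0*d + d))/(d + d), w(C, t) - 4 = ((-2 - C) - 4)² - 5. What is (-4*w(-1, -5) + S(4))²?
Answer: 9025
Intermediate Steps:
w(C, t) = -1 + (-6 - C)² (w(C, t) = 4 + (((-2 - C) - 4)² - 5) = 4 + ((-6 - C)² - 5) = 4 + (-5 + (-6 - C)²) = -1 + (-6 - C)²)
S(d) = 1 (S(d) = (d + (0 + d))/((2*d)) = (d + d)*(1/(2*d)) = (2*d)*(1/(2*d)) = 1)
(-4*w(-1, -5) + S(4))² = (-4*(-1 + (6 - 1)²) + 1)² = (-4*(-1 + 5²) + 1)² = (-4*(-1 + 25) + 1)² = (-4*24 + 1)² = (-96 + 1)² = (-95)² = 9025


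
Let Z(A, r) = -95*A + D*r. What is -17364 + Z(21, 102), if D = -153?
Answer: -34965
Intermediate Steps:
Z(A, r) = -153*r - 95*A (Z(A, r) = -95*A - 153*r = -153*r - 95*A)
-17364 + Z(21, 102) = -17364 + (-153*102 - 95*21) = -17364 + (-15606 - 1995) = -17364 - 17601 = -34965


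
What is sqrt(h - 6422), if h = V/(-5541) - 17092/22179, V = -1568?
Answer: I*sqrt(1197508160435590402)/13654871 ≈ 80.14*I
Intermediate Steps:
h = -6658900/13654871 (h = -1568/(-5541) - 17092/22179 = -1568*(-1/5541) - 17092*1/22179 = 1568/5541 - 17092/22179 = -6658900/13654871 ≈ -0.48766)
sqrt(h - 6422) = sqrt(-6658900/13654871 - 6422) = sqrt(-87698240462/13654871) = I*sqrt(1197508160435590402)/13654871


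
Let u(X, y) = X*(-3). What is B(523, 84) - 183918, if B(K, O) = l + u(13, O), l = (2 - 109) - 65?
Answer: -184129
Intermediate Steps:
u(X, y) = -3*X
l = -172 (l = -107 - 65 = -172)
B(K, O) = -211 (B(K, O) = -172 - 3*13 = -172 - 39 = -211)
B(523, 84) - 183918 = -211 - 183918 = -184129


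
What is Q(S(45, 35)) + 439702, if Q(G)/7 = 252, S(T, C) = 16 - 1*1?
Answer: 441466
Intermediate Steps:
S(T, C) = 15 (S(T, C) = 16 - 1 = 15)
Q(G) = 1764 (Q(G) = 7*252 = 1764)
Q(S(45, 35)) + 439702 = 1764 + 439702 = 441466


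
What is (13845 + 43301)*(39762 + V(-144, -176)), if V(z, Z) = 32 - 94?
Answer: 2268696200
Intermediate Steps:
V(z, Z) = -62
(13845 + 43301)*(39762 + V(-144, -176)) = (13845 + 43301)*(39762 - 62) = 57146*39700 = 2268696200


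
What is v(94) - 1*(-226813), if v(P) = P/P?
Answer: 226814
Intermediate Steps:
v(P) = 1
v(94) - 1*(-226813) = 1 - 1*(-226813) = 1 + 226813 = 226814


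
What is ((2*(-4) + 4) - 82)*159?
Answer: -13674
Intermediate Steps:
((2*(-4) + 4) - 82)*159 = ((-8 + 4) - 82)*159 = (-4 - 82)*159 = -86*159 = -13674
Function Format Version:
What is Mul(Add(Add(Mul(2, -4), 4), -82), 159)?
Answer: -13674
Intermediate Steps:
Mul(Add(Add(Mul(2, -4), 4), -82), 159) = Mul(Add(Add(-8, 4), -82), 159) = Mul(Add(-4, -82), 159) = Mul(-86, 159) = -13674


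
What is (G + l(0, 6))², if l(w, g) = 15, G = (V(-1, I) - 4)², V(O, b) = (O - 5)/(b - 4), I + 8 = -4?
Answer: 3243601/4096 ≈ 791.89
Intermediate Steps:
I = -12 (I = -8 - 4 = -12)
V(O, b) = (-5 + O)/(-4 + b)
G = 841/64 (G = ((-5 - 1)/(-4 - 12) - 4)² = (-6/(-16) - 4)² = (-1/16*(-6) - 4)² = (3/8 - 4)² = (-29/8)² = 841/64 ≈ 13.141)
(G + l(0, 6))² = (841/64 + 15)² = (1801/64)² = 3243601/4096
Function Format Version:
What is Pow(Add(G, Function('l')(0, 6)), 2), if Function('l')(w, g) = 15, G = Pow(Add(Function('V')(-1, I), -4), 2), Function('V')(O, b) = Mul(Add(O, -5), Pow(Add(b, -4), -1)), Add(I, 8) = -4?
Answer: Rational(3243601, 4096) ≈ 791.89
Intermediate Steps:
I = -12 (I = Add(-8, -4) = -12)
Function('V')(O, b) = Mul(Pow(Add(-4, b), -1), Add(-5, O)) (Function('V')(O, b) = Mul(Add(-5, O), Pow(Add(-4, b), -1)) = Mul(Pow(Add(-4, b), -1), Add(-5, O)))
G = Rational(841, 64) (G = Pow(Add(Mul(Pow(Add(-4, -12), -1), Add(-5, -1)), -4), 2) = Pow(Add(Mul(Pow(-16, -1), -6), -4), 2) = Pow(Add(Mul(Rational(-1, 16), -6), -4), 2) = Pow(Add(Rational(3, 8), -4), 2) = Pow(Rational(-29, 8), 2) = Rational(841, 64) ≈ 13.141)
Pow(Add(G, Function('l')(0, 6)), 2) = Pow(Add(Rational(841, 64), 15), 2) = Pow(Rational(1801, 64), 2) = Rational(3243601, 4096)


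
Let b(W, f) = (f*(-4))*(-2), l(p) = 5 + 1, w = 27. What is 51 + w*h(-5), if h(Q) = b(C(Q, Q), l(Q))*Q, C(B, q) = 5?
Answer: -6429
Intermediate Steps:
l(p) = 6
b(W, f) = 8*f (b(W, f) = -4*f*(-2) = 8*f)
h(Q) = 48*Q (h(Q) = (8*6)*Q = 48*Q)
51 + w*h(-5) = 51 + 27*(48*(-5)) = 51 + 27*(-240) = 51 - 6480 = -6429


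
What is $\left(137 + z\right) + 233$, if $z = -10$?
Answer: $360$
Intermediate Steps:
$\left(137 + z\right) + 233 = \left(137 - 10\right) + 233 = 127 + 233 = 360$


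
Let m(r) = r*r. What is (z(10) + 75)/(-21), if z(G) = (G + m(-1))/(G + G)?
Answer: -1511/420 ≈ -3.5976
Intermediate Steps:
m(r) = r²
z(G) = (1 + G)/(2*G) (z(G) = (G + (-1)²)/(G + G) = (G + 1)/((2*G)) = (1 + G)*(1/(2*G)) = (1 + G)/(2*G))
(z(10) + 75)/(-21) = ((½)*(1 + 10)/10 + 75)/(-21) = ((½)*(⅒)*11 + 75)*(-1/21) = (11/20 + 75)*(-1/21) = (1511/20)*(-1/21) = -1511/420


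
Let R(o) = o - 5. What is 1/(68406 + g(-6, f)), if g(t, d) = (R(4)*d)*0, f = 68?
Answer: 1/68406 ≈ 1.4619e-5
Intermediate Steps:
R(o) = -5 + o
g(t, d) = 0 (g(t, d) = ((-5 + 4)*d)*0 = -d*0 = 0)
1/(68406 + g(-6, f)) = 1/(68406 + 0) = 1/68406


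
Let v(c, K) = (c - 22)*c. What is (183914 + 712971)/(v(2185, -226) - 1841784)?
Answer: 896885/2884371 ≈ 0.31095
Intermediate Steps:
v(c, K) = c*(-22 + c) (v(c, K) = (-22 + c)*c = c*(-22 + c))
(183914 + 712971)/(v(2185, -226) - 1841784) = (183914 + 712971)/(2185*(-22 + 2185) - 1841784) = 896885/(2185*2163 - 1841784) = 896885/(4726155 - 1841784) = 896885/2884371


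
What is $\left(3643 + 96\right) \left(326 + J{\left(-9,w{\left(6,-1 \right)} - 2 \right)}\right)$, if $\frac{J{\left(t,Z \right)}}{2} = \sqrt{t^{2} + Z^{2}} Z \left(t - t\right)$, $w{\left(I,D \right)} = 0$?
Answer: $1218914$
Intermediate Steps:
$J{\left(t,Z \right)} = 0$ ($J{\left(t,Z \right)} = 2 \sqrt{t^{2} + Z^{2}} Z \left(t - t\right) = 2 \sqrt{Z^{2} + t^{2}} Z 0 = 2 Z \sqrt{Z^{2} + t^{2}} \cdot 0 = 2 \cdot 0 = 0$)
$\left(3643 + 96\right) \left(326 + J{\left(-9,w{\left(6,-1 \right)} - 2 \right)}\right) = \left(3643 + 96\right) \left(326 + 0\right) = 3739 \cdot 326 = 1218914$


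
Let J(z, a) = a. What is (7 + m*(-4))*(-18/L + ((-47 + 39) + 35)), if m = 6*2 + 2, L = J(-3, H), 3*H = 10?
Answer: -5292/5 ≈ -1058.4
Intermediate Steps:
H = 10/3 (H = (⅓)*10 = 10/3 ≈ 3.3333)
L = 10/3 ≈ 3.3333
m = 14 (m = 12 + 2 = 14)
(7 + m*(-4))*(-18/L + ((-47 + 39) + 35)) = (7 + 14*(-4))*(-18/10/3 + ((-47 + 39) + 35)) = (7 - 56)*(-18*3/10 + (-8 + 35)) = -49*(-27/5 + 27) = -49*108/5 = -5292/5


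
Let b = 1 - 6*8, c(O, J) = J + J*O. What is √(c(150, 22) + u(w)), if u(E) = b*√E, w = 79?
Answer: √(3322 - 47*√79) ≈ 53.891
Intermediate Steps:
b = -47 (b = 1 - 48 = -47)
u(E) = -47*√E
√(c(150, 22) + u(w)) = √(22*(1 + 150) - 47*√79) = √(22*151 - 47*√79) = √(3322 - 47*√79)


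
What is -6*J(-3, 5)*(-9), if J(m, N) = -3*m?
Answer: 486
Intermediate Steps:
-6*J(-3, 5)*(-9) = -(-18)*(-3)*(-9) = -6*9*(-9) = -54*(-9) = 486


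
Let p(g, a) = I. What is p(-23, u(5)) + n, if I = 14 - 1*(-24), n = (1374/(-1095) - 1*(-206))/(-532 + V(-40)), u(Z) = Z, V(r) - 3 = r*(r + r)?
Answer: 37121502/974915 ≈ 38.077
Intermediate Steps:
V(r) = 3 + 2*r² (V(r) = 3 + r*(r + r) = 3 + r*(2*r) = 3 + 2*r²)
n = 74732/974915 (n = (1374/(-1095) - 1*(-206))/(-532 + (3 + 2*(-40)²)) = (1374*(-1/1095) + 206)/(-532 + (3 + 2*1600)) = (-458/365 + 206)/(-532 + (3 + 3200)) = 74732/(365*(-532 + 3203)) = (74732/365)/2671 = (74732/365)*(1/2671) = 74732/974915 ≈ 0.076655)
I = 38 (I = 14 + 24 = 38)
p(g, a) = 38
p(-23, u(5)) + n = 38 + 74732/974915 = 37121502/974915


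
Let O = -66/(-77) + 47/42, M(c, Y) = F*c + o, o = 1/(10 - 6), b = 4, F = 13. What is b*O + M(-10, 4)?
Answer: -10235/84 ≈ -121.85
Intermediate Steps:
o = 1/4 ≈ 0.25000
M(c, Y) = 1/4 + 13*c (M(c, Y) = 13*c + 1/4 = 1/4 + 13*c)
O = 83/42 (O = -66*(-1/77) + 47*(1/42) = 6/7 + 47/42 = 83/42 ≈ 1.9762)
b*O + M(-10, 4) = 4*(83/42) + (1/4 + 13*(-10)) = 166/21 + (1/4 - 130) = 166/21 - 519/4 = -10235/84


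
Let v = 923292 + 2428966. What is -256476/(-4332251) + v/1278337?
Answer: 1350062348470/503461522417 ≈ 2.6816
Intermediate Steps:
v = 3352258
-256476/(-4332251) + v/1278337 = -256476/(-4332251) + 3352258/1278337 = -256476*(-1/4332251) + 3352258*(1/1278337) = 23316/393841 + 3352258/1278337 = 1350062348470/503461522417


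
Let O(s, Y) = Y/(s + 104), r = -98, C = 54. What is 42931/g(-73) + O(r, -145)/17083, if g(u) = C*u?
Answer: -366742769/33670593 ≈ -10.892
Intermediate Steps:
g(u) = 54*u
O(s, Y) = Y/(104 + s)
42931/g(-73) + O(r, -145)/17083 = 42931/((54*(-73))) - 145/(104 - 98)/17083 = 42931/(-3942) - 145/6*(1/17083) = 42931*(-1/3942) - 145*⅙*(1/17083) = -42931/3942 - 145/6*1/17083 = -42931/3942 - 145/102498 = -366742769/33670593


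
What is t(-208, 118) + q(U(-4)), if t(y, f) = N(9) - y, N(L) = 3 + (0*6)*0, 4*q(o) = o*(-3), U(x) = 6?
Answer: 413/2 ≈ 206.50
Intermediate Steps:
q(o) = -3*o/4 (q(o) = (o*(-3))/4 = (-3*o)/4 = -3*o/4)
N(L) = 3 (N(L) = 3 + 0*0 = 3 + 0 = 3)
t(y, f) = 3 - y
t(-208, 118) + q(U(-4)) = (3 - 1*(-208)) - 3/4*6 = (3 + 208) - 9/2 = 211 - 9/2 = 413/2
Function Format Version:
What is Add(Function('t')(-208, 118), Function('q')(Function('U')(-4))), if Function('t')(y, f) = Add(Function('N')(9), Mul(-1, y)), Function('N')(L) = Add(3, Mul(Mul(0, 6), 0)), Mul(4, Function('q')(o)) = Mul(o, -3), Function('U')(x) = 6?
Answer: Rational(413, 2) ≈ 206.50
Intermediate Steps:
Function('q')(o) = Mul(Rational(-3, 4), o) (Function('q')(o) = Mul(Rational(1, 4), Mul(o, -3)) = Mul(Rational(1, 4), Mul(-3, o)) = Mul(Rational(-3, 4), o))
Function('N')(L) = 3 (Function('N')(L) = Add(3, Mul(0, 0)) = Add(3, 0) = 3)
Function('t')(y, f) = Add(3, Mul(-1, y))
Add(Function('t')(-208, 118), Function('q')(Function('U')(-4))) = Add(Add(3, Mul(-1, -208)), Mul(Rational(-3, 4), 6)) = Add(Add(3, 208), Rational(-9, 2)) = Add(211, Rational(-9, 2)) = Rational(413, 2)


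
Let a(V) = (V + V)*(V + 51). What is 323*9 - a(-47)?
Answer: 3283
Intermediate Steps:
a(V) = 2*V*(51 + V) (a(V) = (2*V)*(51 + V) = 2*V*(51 + V))
323*9 - a(-47) = 323*9 - 2*(-47)*(51 - 47) = 2907 - 2*(-47)*4 = 2907 - 1*(-376) = 2907 + 376 = 3283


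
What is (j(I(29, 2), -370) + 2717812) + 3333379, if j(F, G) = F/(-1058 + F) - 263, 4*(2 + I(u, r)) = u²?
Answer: 20567103439/3399 ≈ 6.0509e+6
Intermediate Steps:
I(u, r) = -2 + u²/4
j(F, G) = -263 + F/(-1058 + F) (j(F, G) = F/(-1058 + F) - 263 = -263 + F/(-1058 + F))
(j(I(29, 2), -370) + 2717812) + 3333379 = (2*(139127 - 131*(-2 + (¼)*29²))/(-1058 + (-2 + (¼)*29²)) + 2717812) + 3333379 = (2*(139127 - 131*(-2 + (¼)*841))/(-1058 + (-2 + (¼)*841)) + 2717812) + 3333379 = (2*(139127 - 131*(-2 + 841/4))/(-1058 + (-2 + 841/4)) + 2717812) + 3333379 = (2*(139127 - 131*833/4)/(-1058 + 833/4) + 2717812) + 3333379 = (2*(139127 - 109123/4)/(-3399/4) + 2717812) + 3333379 = (2*(-4/3399)*(447385/4) + 2717812) + 3333379 = (-894770/3399 + 2717812) + 3333379 = 9236948218/3399 + 3333379 = 20567103439/3399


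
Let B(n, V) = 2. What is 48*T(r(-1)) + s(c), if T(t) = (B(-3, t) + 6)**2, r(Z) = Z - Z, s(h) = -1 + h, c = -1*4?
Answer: 3067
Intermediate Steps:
c = -4
r(Z) = 0
T(t) = 64 (T(t) = (2 + 6)**2 = 8**2 = 64)
48*T(r(-1)) + s(c) = 48*64 + (-1 - 4) = 3072 - 5 = 3067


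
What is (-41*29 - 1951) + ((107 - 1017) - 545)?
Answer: -4595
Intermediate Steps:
(-41*29 - 1951) + ((107 - 1017) - 545) = (-1189 - 1951) + (-910 - 545) = -3140 - 1455 = -4595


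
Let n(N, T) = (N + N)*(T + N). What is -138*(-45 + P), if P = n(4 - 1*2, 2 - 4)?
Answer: 6210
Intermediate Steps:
n(N, T) = 2*N*(N + T) (n(N, T) = (2*N)*(N + T) = 2*N*(N + T))
P = 0 (P = 2*(4 - 1*2)*((4 - 1*2) + (2 - 4)) = 2*(4 - 2)*((4 - 2) - 2) = 2*2*(2 - 2) = 2*2*0 = 0)
-138*(-45 + P) = -138*(-45 + 0) = -138*(-45) = 6210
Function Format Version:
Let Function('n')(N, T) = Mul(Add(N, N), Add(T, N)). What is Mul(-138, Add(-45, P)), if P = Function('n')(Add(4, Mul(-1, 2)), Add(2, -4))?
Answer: 6210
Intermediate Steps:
Function('n')(N, T) = Mul(2, N, Add(N, T)) (Function('n')(N, T) = Mul(Mul(2, N), Add(N, T)) = Mul(2, N, Add(N, T)))
P = 0 (P = Mul(2, Add(4, Mul(-1, 2)), Add(Add(4, Mul(-1, 2)), Add(2, -4))) = Mul(2, Add(4, -2), Add(Add(4, -2), -2)) = Mul(2, 2, Add(2, -2)) = Mul(2, 2, 0) = 0)
Mul(-138, Add(-45, P)) = Mul(-138, Add(-45, 0)) = Mul(-138, -45) = 6210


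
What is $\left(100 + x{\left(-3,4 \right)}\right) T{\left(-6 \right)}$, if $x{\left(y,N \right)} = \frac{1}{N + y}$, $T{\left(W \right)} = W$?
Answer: $-606$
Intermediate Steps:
$\left(100 + x{\left(-3,4 \right)}\right) T{\left(-6 \right)} = \left(100 + \frac{1}{4 - 3}\right) \left(-6\right) = \left(100 + 1^{-1}\right) \left(-6\right) = \left(100 + 1\right) \left(-6\right) = 101 \left(-6\right) = -606$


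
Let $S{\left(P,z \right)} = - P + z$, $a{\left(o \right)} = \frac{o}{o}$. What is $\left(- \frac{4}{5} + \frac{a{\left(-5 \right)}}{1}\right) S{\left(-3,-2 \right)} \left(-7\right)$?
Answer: $- \frac{7}{5} \approx -1.4$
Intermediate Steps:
$a{\left(o \right)} = 1$
$S{\left(P,z \right)} = z - P$
$\left(- \frac{4}{5} + \frac{a{\left(-5 \right)}}{1}\right) S{\left(-3,-2 \right)} \left(-7\right) = \left(- \frac{4}{5} + 1 \cdot 1^{-1}\right) \left(-2 - -3\right) \left(-7\right) = \left(\left(-4\right) \frac{1}{5} + 1 \cdot 1\right) \left(-2 + 3\right) \left(-7\right) = \left(- \frac{4}{5} + 1\right) 1 \left(-7\right) = \frac{1}{5} \cdot 1 \left(-7\right) = \frac{1}{5} \left(-7\right) = - \frac{7}{5}$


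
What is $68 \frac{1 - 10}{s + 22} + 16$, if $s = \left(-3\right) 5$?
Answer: $- \frac{500}{7} \approx -71.429$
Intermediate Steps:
$s = -15$
$68 \frac{1 - 10}{s + 22} + 16 = 68 \frac{1 - 10}{-15 + 22} + 16 = 68 \frac{1 - 10}{7} + 16 = 68 \left(\left(-9\right) \frac{1}{7}\right) + 16 = 68 \left(- \frac{9}{7}\right) + 16 = - \frac{612}{7} + 16 = - \frac{500}{7}$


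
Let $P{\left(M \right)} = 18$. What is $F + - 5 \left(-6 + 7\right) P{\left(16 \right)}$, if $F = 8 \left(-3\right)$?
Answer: $-114$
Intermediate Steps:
$F = -24$
$F + - 5 \left(-6 + 7\right) P{\left(16 \right)} = -24 + - 5 \left(-6 + 7\right) 18 = -24 + \left(-5\right) 1 \cdot 18 = -24 - 90 = -114$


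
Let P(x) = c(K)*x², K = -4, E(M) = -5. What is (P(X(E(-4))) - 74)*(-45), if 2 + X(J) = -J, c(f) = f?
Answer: 4950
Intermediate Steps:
X(J) = -2 - J
P(x) = -4*x²
(P(X(E(-4))) - 74)*(-45) = (-4*(-2 - 1*(-5))² - 74)*(-45) = (-4*(-2 + 5)² - 74)*(-45) = (-4*3² - 74)*(-45) = (-4*9 - 74)*(-45) = (-36 - 74)*(-45) = -110*(-45) = 4950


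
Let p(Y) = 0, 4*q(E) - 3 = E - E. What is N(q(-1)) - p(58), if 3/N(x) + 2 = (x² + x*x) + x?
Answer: -24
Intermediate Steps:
q(E) = ¾ (q(E) = ¾ + (E - E)/4 = ¾ + (¼)*0 = ¾ + 0 = ¾)
N(x) = 3/(-2 + x + 2*x²) (N(x) = 3/(-2 + ((x² + x*x) + x)) = 3/(-2 + ((x² + x²) + x)) = 3/(-2 + (2*x² + x)) = 3/(-2 + (x + 2*x²)) = 3/(-2 + x + 2*x²))
N(q(-1)) - p(58) = 3/(-2 + ¾ + 2*(¾)²) - 1*0 = 3/(-2 + ¾ + 2*(9/16)) + 0 = 3/(-2 + ¾ + 9/8) + 0 = 3/(-⅛) + 0 = 3*(-8) + 0 = -24 + 0 = -24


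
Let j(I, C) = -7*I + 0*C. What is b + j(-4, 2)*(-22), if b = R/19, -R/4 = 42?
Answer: -11872/19 ≈ -624.84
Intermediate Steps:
R = -168 (R = -4*42 = -168)
j(I, C) = -7*I (j(I, C) = -7*I + 0 = -7*I)
b = -168/19 ≈ -8.8421
b + j(-4, 2)*(-22) = -168/19 - 7*(-4)*(-22) = -168/19 + 28*(-22) = -168/19 - 616 = -11872/19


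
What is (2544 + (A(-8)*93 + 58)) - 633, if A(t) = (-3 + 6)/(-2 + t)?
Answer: 19411/10 ≈ 1941.1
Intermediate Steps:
A(t) = 3/(-2 + t)
(2544 + (A(-8)*93 + 58)) - 633 = (2544 + ((3/(-2 - 8))*93 + 58)) - 633 = (2544 + ((3/(-10))*93 + 58)) - 633 = (2544 + ((3*(-1/10))*93 + 58)) - 633 = (2544 + (-3/10*93 + 58)) - 633 = (2544 + (-279/10 + 58)) - 633 = (2544 + 301/10) - 633 = 25741/10 - 633 = 19411/10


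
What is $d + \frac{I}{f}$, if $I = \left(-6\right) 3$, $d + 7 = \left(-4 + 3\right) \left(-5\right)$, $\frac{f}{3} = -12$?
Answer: $- \frac{3}{2} \approx -1.5$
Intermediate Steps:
$f = -36$ ($f = 3 \left(-12\right) = -36$)
$d = -2$ ($d = -7 + \left(-4 + 3\right) \left(-5\right) = -7 - -5 = -7 + 5 = -2$)
$I = -18$
$d + \frac{I}{f} = -2 - \frac{18}{-36} = -2 - - \frac{1}{2} = -2 + \frac{1}{2} = - \frac{3}{2}$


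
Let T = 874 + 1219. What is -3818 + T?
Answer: -1725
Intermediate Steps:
T = 2093
-3818 + T = -3818 + 2093 = -1725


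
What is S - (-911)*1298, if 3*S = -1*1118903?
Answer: 2428531/3 ≈ 8.0951e+5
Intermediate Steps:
S = -1118903/3 (S = (-1*1118903)/3 = (1/3)*(-1118903) = -1118903/3 ≈ -3.7297e+5)
S - (-911)*1298 = -1118903/3 - (-911)*1298 = -1118903/3 - 1*(-1182478) = -1118903/3 + 1182478 = 2428531/3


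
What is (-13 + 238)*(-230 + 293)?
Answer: 14175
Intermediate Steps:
(-13 + 238)*(-230 + 293) = 225*63 = 14175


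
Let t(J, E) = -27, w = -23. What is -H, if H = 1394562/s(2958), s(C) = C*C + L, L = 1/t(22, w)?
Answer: -37653174/236243627 ≈ -0.15938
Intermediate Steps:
L = -1/27 (L = 1/(-27) = -1/27 ≈ -0.037037)
s(C) = -1/27 + C**2 (s(C) = C*C - 1/27 = C**2 - 1/27 = -1/27 + C**2)
H = 37653174/236243627 (H = 1394562/(-1/27 + 2958**2) = 1394562/(-1/27 + 8749764) = 1394562/(236243627/27) = 1394562*(27/236243627) = 37653174/236243627 ≈ 0.15938)
-H = -1*37653174/236243627 = -37653174/236243627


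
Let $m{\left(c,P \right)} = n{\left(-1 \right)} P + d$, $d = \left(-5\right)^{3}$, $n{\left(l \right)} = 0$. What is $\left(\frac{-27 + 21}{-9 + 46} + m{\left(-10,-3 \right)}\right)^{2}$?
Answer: $\frac{21446161}{1369} \approx 15666.0$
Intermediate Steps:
$d = -125$
$m{\left(c,P \right)} = -125$ ($m{\left(c,P \right)} = 0 P - 125 = 0 - 125 = -125$)
$\left(\frac{-27 + 21}{-9 + 46} + m{\left(-10,-3 \right)}\right)^{2} = \left(\frac{-27 + 21}{-9 + 46} - 125\right)^{2} = \left(- \frac{6}{37} - 125\right)^{2} = \left(- \frac{4631}{37}\right)^{2} = \frac{21446161}{1369}$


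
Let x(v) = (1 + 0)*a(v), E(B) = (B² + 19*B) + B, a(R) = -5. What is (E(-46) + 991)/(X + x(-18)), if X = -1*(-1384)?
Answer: 2187/1379 ≈ 1.5859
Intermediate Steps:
E(B) = B² + 20*B
x(v) = -5 (x(v) = (1 + 0)*(-5) = 1*(-5) = -5)
X = 1384
(E(-46) + 991)/(X + x(-18)) = (-46*(20 - 46) + 991)/(1384 - 5) = (-46*(-26) + 991)/1379 = (1196 + 991)*(1/1379) = 2187*(1/1379) = 2187/1379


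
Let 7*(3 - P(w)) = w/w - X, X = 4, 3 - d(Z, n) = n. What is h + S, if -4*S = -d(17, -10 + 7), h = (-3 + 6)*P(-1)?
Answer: 165/14 ≈ 11.786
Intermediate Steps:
d(Z, n) = 3 - n
P(w) = 24/7 (P(w) = 3 - (w/w - 1*4)/7 = 3 - (1 - 4)/7 = 3 - 1/7*(-3) = 3 + 3/7 = 24/7)
h = 72/7 (h = (-3 + 6)*(24/7) = 3*(24/7) = 72/7 ≈ 10.286)
S = 3/2 (S = -(-1)*(3 - (-10 + 7))/4 = -(-1)*(3 - 1*(-3))/4 = -(-1)*(3 + 3)/4 = -(-1)*6/4 = -1/4*(-6) = 3/2 ≈ 1.5000)
h + S = 72/7 + 3/2 = 165/14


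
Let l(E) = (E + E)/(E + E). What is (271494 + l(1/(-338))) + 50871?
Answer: 322366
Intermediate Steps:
l(E) = 1 (l(E) = (2*E)/((2*E)) = (2*E)*(1/(2*E)) = 1)
(271494 + l(1/(-338))) + 50871 = (271494 + 1) + 50871 = 271495 + 50871 = 322366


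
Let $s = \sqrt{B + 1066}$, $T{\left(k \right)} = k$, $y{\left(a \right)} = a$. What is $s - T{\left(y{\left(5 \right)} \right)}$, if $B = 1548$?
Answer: $-5 + \sqrt{2614} \approx 46.127$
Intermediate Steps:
$s = \sqrt{2614}$ ($s = \sqrt{1548 + 1066} = \sqrt{2614} \approx 51.127$)
$s - T{\left(y{\left(5 \right)} \right)} = \sqrt{2614} - 5 = -5 + \sqrt{2614}$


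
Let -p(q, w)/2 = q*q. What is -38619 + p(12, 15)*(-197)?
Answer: 18117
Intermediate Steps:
p(q, w) = -2*q² (p(q, w) = -2*q*q = -2*q²)
-38619 + p(12, 15)*(-197) = -38619 - 2*12²*(-197) = -38619 - 2*144*(-197) = -38619 - 288*(-197) = -38619 + 56736 = 18117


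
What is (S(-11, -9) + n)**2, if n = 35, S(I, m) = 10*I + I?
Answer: 7396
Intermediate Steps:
S(I, m) = 11*I
(S(-11, -9) + n)**2 = (11*(-11) + 35)**2 = (-121 + 35)**2 = (-86)**2 = 7396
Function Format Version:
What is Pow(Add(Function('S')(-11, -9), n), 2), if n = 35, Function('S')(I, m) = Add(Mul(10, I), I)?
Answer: 7396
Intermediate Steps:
Function('S')(I, m) = Mul(11, I)
Pow(Add(Function('S')(-11, -9), n), 2) = Pow(Add(Mul(11, -11), 35), 2) = Pow(Add(-121, 35), 2) = Pow(-86, 2) = 7396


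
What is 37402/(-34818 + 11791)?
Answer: -37402/23027 ≈ -1.6243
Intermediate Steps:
37402/(-34818 + 11791) = 37402/(-23027) = 37402*(-1/23027) = -37402/23027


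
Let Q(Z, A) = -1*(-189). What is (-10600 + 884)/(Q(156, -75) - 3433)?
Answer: 2429/811 ≈ 2.9951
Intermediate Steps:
Q(Z, A) = 189
(-10600 + 884)/(Q(156, -75) - 3433) = (-10600 + 884)/(189 - 3433) = -9716/(-3244) = -9716*(-1/3244) = 2429/811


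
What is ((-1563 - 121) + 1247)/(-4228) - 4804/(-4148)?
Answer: 5530997/4384436 ≈ 1.2615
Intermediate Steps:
((-1563 - 121) + 1247)/(-4228) - 4804/(-4148) = (-1684 + 1247)*(-1/4228) - 4804*(-1/4148) = -437*(-1/4228) + 1201/1037 = 437/4228 + 1201/1037 = 5530997/4384436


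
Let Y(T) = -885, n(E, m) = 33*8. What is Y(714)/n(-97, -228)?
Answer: -295/88 ≈ -3.3523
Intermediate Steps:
n(E, m) = 264
Y(714)/n(-97, -228) = -885/264 = -885*1/264 = -295/88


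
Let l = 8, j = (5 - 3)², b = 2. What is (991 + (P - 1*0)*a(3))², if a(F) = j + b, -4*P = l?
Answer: 958441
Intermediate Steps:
j = 4 (j = 2² = 4)
P = -2 (P = -¼*8 = -2)
a(F) = 6 (a(F) = 4 + 2 = 6)
(991 + (P - 1*0)*a(3))² = (991 + (-2 - 1*0)*6)² = (991 + (-2 + 0)*6)² = (991 - 2*6)² = (991 - 12)² = 979² = 958441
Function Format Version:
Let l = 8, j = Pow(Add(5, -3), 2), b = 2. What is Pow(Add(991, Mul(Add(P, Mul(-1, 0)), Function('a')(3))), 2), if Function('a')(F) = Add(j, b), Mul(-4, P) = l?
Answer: 958441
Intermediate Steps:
j = 4 (j = Pow(2, 2) = 4)
P = -2 (P = Mul(Rational(-1, 4), 8) = -2)
Function('a')(F) = 6 (Function('a')(F) = Add(4, 2) = 6)
Pow(Add(991, Mul(Add(P, Mul(-1, 0)), Function('a')(3))), 2) = Pow(Add(991, Mul(Add(-2, Mul(-1, 0)), 6)), 2) = Pow(Add(991, Mul(Add(-2, 0), 6)), 2) = Pow(Add(991, Mul(-2, 6)), 2) = Pow(Add(991, -12), 2) = Pow(979, 2) = 958441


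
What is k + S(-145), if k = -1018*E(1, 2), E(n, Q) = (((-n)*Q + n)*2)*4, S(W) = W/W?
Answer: 8145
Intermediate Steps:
S(W) = 1
E(n, Q) = 8*n - 8*Q*n (E(n, Q) = ((-Q*n + n)*2)*4 = ((n - Q*n)*2)*4 = (2*n - 2*Q*n)*4 = 8*n - 8*Q*n)
k = 8144 (k = -8144*(1 - 1*2) = -8144*(1 - 2) = -8144*(-1) = -1018*(-8) = 8144)
k + S(-145) = 8144 + 1 = 8145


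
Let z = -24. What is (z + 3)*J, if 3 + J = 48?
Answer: -945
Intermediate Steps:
J = 45 (J = -3 + 48 = 45)
(z + 3)*J = (-24 + 3)*45 = -21*45 = -945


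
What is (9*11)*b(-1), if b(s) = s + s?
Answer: -198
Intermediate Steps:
b(s) = 2*s
(9*11)*b(-1) = (9*11)*(2*(-1)) = 99*(-2) = -198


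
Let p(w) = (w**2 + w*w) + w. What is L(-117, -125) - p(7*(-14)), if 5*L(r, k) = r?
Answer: -95667/5 ≈ -19133.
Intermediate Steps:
p(w) = w + 2*w**2 (p(w) = (w**2 + w**2) + w = 2*w**2 + w = w + 2*w**2)
L(r, k) = r/5
L(-117, -125) - p(7*(-14)) = (1/5)*(-117) - 7*(-14)*(1 + 2*(7*(-14))) = -117/5 - (-98)*(1 + 2*(-98)) = -117/5 - (-98)*(1 - 196) = -117/5 - (-98)*(-195) = -117/5 - 1*19110 = -117/5 - 19110 = -95667/5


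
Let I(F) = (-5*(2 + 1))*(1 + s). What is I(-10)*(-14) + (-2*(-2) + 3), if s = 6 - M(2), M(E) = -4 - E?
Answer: 2737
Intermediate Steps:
s = 12 (s = 6 - (-4 - 1*2) = 6 - (-4 - 2) = 6 - 1*(-6) = 6 + 6 = 12)
I(F) = -195 (I(F) = (-5*(2 + 1))*(1 + 12) = -5*3*13 = -15*13 = -195)
I(-10)*(-14) + (-2*(-2) + 3) = -195*(-14) + (-2*(-2) + 3) = 2730 + (4 + 3) = 2730 + 7 = 2737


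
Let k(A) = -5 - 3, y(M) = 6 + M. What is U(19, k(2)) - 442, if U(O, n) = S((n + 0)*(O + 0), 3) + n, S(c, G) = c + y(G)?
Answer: -593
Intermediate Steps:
k(A) = -8
S(c, G) = 6 + G + c (S(c, G) = c + (6 + G) = 6 + G + c)
U(O, n) = 9 + n + O*n (U(O, n) = (6 + 3 + (n + 0)*(O + 0)) + n = (6 + 3 + n*O) + n = (6 + 3 + O*n) + n = (9 + O*n) + n = 9 + n + O*n)
U(19, k(2)) - 442 = (9 - 8 + 19*(-8)) - 442 = (9 - 8 - 152) - 442 = -151 - 442 = -593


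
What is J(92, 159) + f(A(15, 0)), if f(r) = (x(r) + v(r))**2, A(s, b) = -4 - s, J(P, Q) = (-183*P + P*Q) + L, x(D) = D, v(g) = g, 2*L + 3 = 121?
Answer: -705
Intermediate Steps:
L = 59 (L = -3/2 + (1/2)*121 = -3/2 + 121/2 = 59)
J(P, Q) = 59 - 183*P + P*Q (J(P, Q) = (-183*P + P*Q) + 59 = 59 - 183*P + P*Q)
f(r) = 4*r**2 (f(r) = (r + r)**2 = (2*r)**2 = 4*r**2)
J(92, 159) + f(A(15, 0)) = (59 - 183*92 + 92*159) + 4*(-4 - 1*15)**2 = (59 - 16836 + 14628) + 4*(-4 - 15)**2 = -2149 + 4*(-19)**2 = -2149 + 4*361 = -2149 + 1444 = -705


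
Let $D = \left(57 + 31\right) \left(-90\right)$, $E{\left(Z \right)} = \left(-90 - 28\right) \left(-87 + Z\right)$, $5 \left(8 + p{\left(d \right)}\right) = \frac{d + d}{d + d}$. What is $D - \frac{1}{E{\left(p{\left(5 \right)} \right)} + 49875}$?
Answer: $- \frac{2418031445}{305307} \approx -7920.0$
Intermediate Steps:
$p{\left(d \right)} = - \frac{39}{5}$ ($p{\left(d \right)} = -8 + \frac{\left(d + d\right) \frac{1}{d + d}}{5} = -8 + \frac{2 d \frac{1}{2 d}}{5} = -8 + \frac{1}{5} \cdot 1 = -8 + \frac{1}{5} = - \frac{39}{5}$)
$E{\left(Z \right)} = 10266 - 118 Z$ ($E{\left(Z \right)} = - 118 \left(-87 + Z\right) = 10266 - 118 Z$)
$D = -7920$ ($D = 88 \left(-90\right) = -7920$)
$D - \frac{1}{E{\left(p{\left(5 \right)} \right)} + 49875} = -7920 - \frac{1}{\left(10266 - - \frac{4602}{5}\right) + 49875} = -7920 - \frac{1}{\left(10266 + \frac{4602}{5}\right) + 49875} = -7920 - \frac{1}{\frac{55932}{5} + 49875} = -7920 - \frac{1}{\frac{305307}{5}} = -7920 - \frac{5}{305307} = - \frac{2418031445}{305307}$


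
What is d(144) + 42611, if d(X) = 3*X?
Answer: 43043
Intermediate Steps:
d(144) + 42611 = 3*144 + 42611 = 432 + 42611 = 43043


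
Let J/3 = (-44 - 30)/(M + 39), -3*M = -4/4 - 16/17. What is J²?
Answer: 3560769/113569 ≈ 31.353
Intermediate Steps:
M = 11/17 (M = -(-4/4 - 16/17)/3 = -(-4*¼ - 16*1/17)/3 = -(-1 - 16/17)/3 = -⅓*(-33/17) = 11/17 ≈ 0.64706)
J = -1887/337 (J = 3*((-44 - 30)/(11/17 + 39)) = 3*(-74/674/17) = 3*(-74*17/674) = 3*(-629/337) = -1887/337 ≈ -5.5994)
J² = (-1887/337)² = 3560769/113569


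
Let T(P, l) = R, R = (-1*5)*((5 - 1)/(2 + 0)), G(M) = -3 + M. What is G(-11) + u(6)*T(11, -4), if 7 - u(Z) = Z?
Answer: -24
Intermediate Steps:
u(Z) = 7 - Z
R = -10 (R = -20/2 = -5*2 = -10)
T(P, l) = -10
G(-11) + u(6)*T(11, -4) = (-3 - 11) + (7 - 1*6)*(-10) = -14 + (7 - 6)*(-10) = -14 + 1*(-10) = -14 - 10 = -24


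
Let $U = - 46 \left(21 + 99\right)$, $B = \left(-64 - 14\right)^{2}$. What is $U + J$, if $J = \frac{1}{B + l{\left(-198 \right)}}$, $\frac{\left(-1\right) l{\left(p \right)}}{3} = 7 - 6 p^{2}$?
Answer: $- \frac{3928777199}{711735} \approx -5520.0$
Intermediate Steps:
$B = 6084$ ($B = \left(-78\right)^{2} = 6084$)
$l{\left(p \right)} = -21 + 18 p^{2}$ ($l{\left(p \right)} = - 3 \left(7 - 6 p^{2}\right) = -21 + 18 p^{2}$)
$J = \frac{1}{711735}$ ($J = \frac{1}{6084 - \left(21 - 18 \left(-198\right)^{2}\right)} = \frac{1}{6084 + \left(-21 + 18 \cdot 39204\right)} = \frac{1}{6084 + \left(-21 + 705672\right)} = \frac{1}{6084 + 705651} = \frac{1}{711735} \approx 1.405 \cdot 10^{-6}$)
$U = -5520$ ($U = \left(-46\right) 120 = -5520$)
$U + J = -5520 + \frac{1}{711735} = - \frac{3928777199}{711735}$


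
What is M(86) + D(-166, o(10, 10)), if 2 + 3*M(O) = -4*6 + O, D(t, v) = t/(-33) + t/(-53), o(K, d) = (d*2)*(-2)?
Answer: 49256/1749 ≈ 28.162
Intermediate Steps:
o(K, d) = -4*d (o(K, d) = (2*d)*(-2) = -4*d)
D(t, v) = -86*t/1749 (D(t, v) = t*(-1/33) + t*(-1/53) = -t/33 - t/53 = -86*t/1749)
M(O) = -26/3 + O/3 (M(O) = -⅔ + (-4*6 + O)/3 = -⅔ + (-24 + O)/3 = -⅔ + (-8 + O/3) = -26/3 + O/3)
M(86) + D(-166, o(10, 10)) = (-26/3 + (⅓)*86) - 86/1749*(-166) = (-26/3 + 86/3) + 14276/1749 = 20 + 14276/1749 = 49256/1749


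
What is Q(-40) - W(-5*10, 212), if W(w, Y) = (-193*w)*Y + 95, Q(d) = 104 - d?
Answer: -2045751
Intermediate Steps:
W(w, Y) = 95 - 193*Y*w (W(w, Y) = -193*Y*w + 95 = 95 - 193*Y*w)
Q(-40) - W(-5*10, 212) = (104 - 1*(-40)) - (95 - 193*212*(-5*10)) = (104 + 40) - (95 - 193*212*(-50)) = 144 - (95 + 2045800) = 144 - 1*2045895 = 144 - 2045895 = -2045751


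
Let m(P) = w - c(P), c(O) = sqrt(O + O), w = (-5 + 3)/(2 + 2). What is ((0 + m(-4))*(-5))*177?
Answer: 885/2 + 1770*I*sqrt(2) ≈ 442.5 + 2503.2*I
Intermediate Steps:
w = -1/2 (w = -2/4 = -2*1/4 = -1/2 ≈ -0.50000)
c(O) = sqrt(2)*sqrt(O) (c(O) = sqrt(2*O) = sqrt(2)*sqrt(O))
m(P) = -1/2 - sqrt(2)*sqrt(P)
((0 + m(-4))*(-5))*177 = ((0 + (-1/2 - sqrt(2)*sqrt(-4)))*(-5))*177 = ((0 + (-1/2 - sqrt(2)*2*I))*(-5))*177 = ((0 + (-1/2 - 2*I*sqrt(2)))*(-5))*177 = ((-1/2 - 2*I*sqrt(2))*(-5))*177 = (5/2 + 10*I*sqrt(2))*177 = 885/2 + 1770*I*sqrt(2)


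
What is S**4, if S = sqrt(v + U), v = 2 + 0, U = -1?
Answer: 1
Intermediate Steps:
v = 2
S = 1 (S = sqrt(2 - 1) = sqrt(1) = 1)
S**4 = 1**4 = 1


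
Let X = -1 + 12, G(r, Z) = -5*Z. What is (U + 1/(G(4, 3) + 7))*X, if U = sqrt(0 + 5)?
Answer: -11/8 + 11*sqrt(5) ≈ 23.222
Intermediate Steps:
X = 11
U = sqrt(5) ≈ 2.2361
(U + 1/(G(4, 3) + 7))*X = (sqrt(5) + 1/(-5*3 + 7))*11 = (sqrt(5) + 1/(-15 + 7))*11 = (sqrt(5) + 1/(-8))*11 = (sqrt(5) - 1/8)*11 = (-1/8 + sqrt(5))*11 = -11/8 + 11*sqrt(5)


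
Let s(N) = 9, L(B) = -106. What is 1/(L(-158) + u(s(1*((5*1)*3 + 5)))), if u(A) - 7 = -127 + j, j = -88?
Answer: -1/314 ≈ -0.0031847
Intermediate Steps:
u(A) = -208 (u(A) = 7 + (-127 - 88) = 7 - 215 = -208)
1/(L(-158) + u(s(1*((5*1)*3 + 5)))) = 1/(-106 - 208) = 1/(-314) = -1/314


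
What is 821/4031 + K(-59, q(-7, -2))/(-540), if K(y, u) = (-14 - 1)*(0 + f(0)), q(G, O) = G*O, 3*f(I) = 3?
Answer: 33587/145116 ≈ 0.23145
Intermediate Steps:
f(I) = 1 (f(I) = (1/3)*3 = 1)
K(y, u) = -15 (K(y, u) = (-14 - 1)*(0 + 1) = -15*1 = -15)
821/4031 + K(-59, q(-7, -2))/(-540) = 821/4031 - 15/(-540) = 821*(1/4031) - 15*(-1/540) = 821/4031 + 1/36 = 33587/145116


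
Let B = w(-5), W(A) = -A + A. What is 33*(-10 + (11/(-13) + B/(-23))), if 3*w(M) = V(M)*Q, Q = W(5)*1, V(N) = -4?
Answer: -4653/13 ≈ -357.92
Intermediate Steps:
W(A) = 0
Q = 0 (Q = 0*1 = 0)
w(M) = 0 (w(M) = (-4*0)/3 = (⅓)*0 = 0)
B = 0
33*(-10 + (11/(-13) + B/(-23))) = 33*(-10 + (11/(-13) + 0/(-23))) = 33*(-10 + (11*(-1/13) + 0*(-1/23))) = 33*(-10 + (-11/13 + 0)) = 33*(-10 - 11/13) = 33*(-141/13) = -4653/13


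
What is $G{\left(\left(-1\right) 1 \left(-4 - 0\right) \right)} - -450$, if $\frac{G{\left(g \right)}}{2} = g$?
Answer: $458$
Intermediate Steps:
$G{\left(g \right)} = 2 g$
$G{\left(\left(-1\right) 1 \left(-4 - 0\right) \right)} - -450 = 2 \left(-1\right) 1 \left(-4 - 0\right) - -450 = 2 \left(- (-4 + 0)\right) + 450 = 2 \left(\left(-1\right) \left(-4\right)\right) + 450 = 2 \cdot 4 + 450 = 8 + 450 = 458$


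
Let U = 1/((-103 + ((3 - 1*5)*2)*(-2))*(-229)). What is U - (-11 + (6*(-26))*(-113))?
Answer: -383257834/21755 ≈ -17617.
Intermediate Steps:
U = 1/21755 (U = 1/((-103 + ((3 - 5)*2)*(-2))*(-229)) = 1/((-103 - 2*2*(-2))*(-229)) = 1/((-103 - 4*(-2))*(-229)) = 1/((-103 + 8)*(-229)) = 1/(-95*(-229)) = 1/21755 ≈ 4.5966e-5)
U - (-11 + (6*(-26))*(-113)) = 1/21755 - (-11 + (6*(-26))*(-113)) = 1/21755 - (-11 - 156*(-113)) = 1/21755 - (-11 + 17628) = 1/21755 - 1*17617 = 1/21755 - 17617 = -383257834/21755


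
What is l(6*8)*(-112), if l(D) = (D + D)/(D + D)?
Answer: -112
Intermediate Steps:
l(D) = 1 (l(D) = (2*D)/((2*D)) = (2*D)*(1/(2*D)) = 1)
l(6*8)*(-112) = 1*(-112) = -112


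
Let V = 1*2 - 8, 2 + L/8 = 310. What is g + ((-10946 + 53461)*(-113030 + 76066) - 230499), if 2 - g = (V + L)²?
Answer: -1577796721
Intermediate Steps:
L = 2464 (L = -16 + 8*310 = -16 + 2480 = 2464)
V = -6 (V = 2 - 8 = -6)
g = -6041762 (g = 2 - (-6 + 2464)² = 2 - 1*2458² = 2 - 1*6041764 = 2 - 6041764 = -6041762)
g + ((-10946 + 53461)*(-113030 + 76066) - 230499) = -6041762 + ((-10946 + 53461)*(-113030 + 76066) - 230499) = -6041762 + (42515*(-36964) - 230499) = -6041762 + (-1571524460 - 230499) = -6041762 - 1571754959 = -1577796721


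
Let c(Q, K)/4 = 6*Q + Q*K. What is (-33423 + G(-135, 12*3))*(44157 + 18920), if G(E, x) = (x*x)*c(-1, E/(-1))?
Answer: -48213977259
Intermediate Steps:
c(Q, K) = 24*Q + 4*K*Q (c(Q, K) = 4*(6*Q + Q*K) = 4*(6*Q + K*Q) = 24*Q + 4*K*Q)
G(E, x) = x²*(-24 + 4*E) (G(E, x) = (x*x)*(4*(-1)*(6 + E/(-1))) = x²*(4*(-1)*(6 + E*(-1))) = x²*(4*(-1)*(6 - E)) = x²*(-24 + 4*E))
(-33423 + G(-135, 12*3))*(44157 + 18920) = (-33423 + 4*(12*3)²*(-6 - 135))*(44157 + 18920) = (-33423 + 4*36²*(-141))*63077 = (-33423 + 4*1296*(-141))*63077 = (-33423 - 730944)*63077 = -764367*63077 = -48213977259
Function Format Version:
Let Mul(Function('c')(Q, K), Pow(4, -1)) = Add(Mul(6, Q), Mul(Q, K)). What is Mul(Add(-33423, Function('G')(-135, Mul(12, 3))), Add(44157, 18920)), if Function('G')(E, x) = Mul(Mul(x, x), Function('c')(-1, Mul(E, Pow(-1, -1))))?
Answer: -48213977259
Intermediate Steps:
Function('c')(Q, K) = Add(Mul(24, Q), Mul(4, K, Q)) (Function('c')(Q, K) = Mul(4, Add(Mul(6, Q), Mul(Q, K))) = Mul(4, Add(Mul(6, Q), Mul(K, Q))) = Add(Mul(24, Q), Mul(4, K, Q)))
Function('G')(E, x) = Mul(Pow(x, 2), Add(-24, Mul(4, E))) (Function('G')(E, x) = Mul(Mul(x, x), Mul(4, -1, Add(6, Mul(E, Pow(-1, -1))))) = Mul(Pow(x, 2), Mul(4, -1, Add(6, Mul(E, -1)))) = Mul(Pow(x, 2), Mul(4, -1, Add(6, Mul(-1, E)))) = Mul(Pow(x, 2), Add(-24, Mul(4, E))))
Mul(Add(-33423, Function('G')(-135, Mul(12, 3))), Add(44157, 18920)) = Mul(Add(-33423, Mul(4, Pow(Mul(12, 3), 2), Add(-6, -135))), Add(44157, 18920)) = Mul(Add(-33423, Mul(4, Pow(36, 2), -141)), 63077) = Mul(Add(-33423, Mul(4, 1296, -141)), 63077) = Mul(Add(-33423, -730944), 63077) = Mul(-764367, 63077) = -48213977259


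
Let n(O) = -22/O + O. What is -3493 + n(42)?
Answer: -72482/21 ≈ -3451.5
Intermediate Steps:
n(O) = O - 22/O
-3493 + n(42) = -3493 + (42 - 22/42) = -3493 + (42 - 22*1/42) = -3493 + (42 - 11/21) = -3493 + 871/21 = -72482/21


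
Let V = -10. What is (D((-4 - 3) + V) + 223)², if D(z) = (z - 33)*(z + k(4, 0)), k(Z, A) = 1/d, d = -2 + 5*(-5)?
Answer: 842218441/729 ≈ 1.1553e+6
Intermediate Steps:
d = -27 (d = -2 - 25 = -27)
k(Z, A) = -1/27 (k(Z, A) = 1/(-27) = -1/27)
D(z) = (-33 + z)*(-1/27 + z) (D(z) = (z - 33)*(z - 1/27) = (-33 + z)*(-1/27 + z))
(D((-4 - 3) + V) + 223)² = ((11/9 + ((-4 - 3) - 10)² - 892*((-4 - 3) - 10)/27) + 223)² = ((11/9 + (-7 - 10)² - 892*(-7 - 10)/27) + 223)² = ((11/9 + (-17)² - 892/27*(-17)) + 223)² = ((11/9 + 289 + 15164/27) + 223)² = (23000/27 + 223)² = (29021/27)² = 842218441/729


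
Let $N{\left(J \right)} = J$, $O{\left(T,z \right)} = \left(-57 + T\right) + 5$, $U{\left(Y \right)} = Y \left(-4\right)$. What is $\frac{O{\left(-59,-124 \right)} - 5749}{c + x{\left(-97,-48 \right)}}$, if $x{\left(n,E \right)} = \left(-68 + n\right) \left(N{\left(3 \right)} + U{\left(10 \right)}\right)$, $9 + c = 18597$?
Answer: $- \frac{5860}{24693} \approx -0.23731$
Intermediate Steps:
$c = 18588$ ($c = -9 + 18597 = 18588$)
$U{\left(Y \right)} = - 4 Y$
$O{\left(T,z \right)} = -52 + T$
$x{\left(n,E \right)} = 2516 - 37 n$ ($x{\left(n,E \right)} = \left(-68 + n\right) \left(3 - 40\right) = \left(-68 + n\right) \left(-37\right) = 2516 - 37 n$)
$\frac{O{\left(-59,-124 \right)} - 5749}{c + x{\left(-97,-48 \right)}} = \frac{\left(-52 - 59\right) - 5749}{18588 + \left(2516 - -3589\right)} = \frac{-111 - 5749}{18588 + \left(2516 + 3589\right)} = - \frac{5860}{18588 + 6105} = - \frac{5860}{24693}$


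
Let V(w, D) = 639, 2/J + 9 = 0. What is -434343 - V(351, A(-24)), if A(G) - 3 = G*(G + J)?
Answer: -434982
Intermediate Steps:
J = -2/9 (J = 2/(-9 + 0) = 2/(-9) = 2*(-⅑) = -2/9 ≈ -0.22222)
A(G) = 3 + G*(-2/9 + G) (A(G) = 3 + G*(G - 2/9) = 3 + G*(-2/9 + G))
-434343 - V(351, A(-24)) = -434343 - 1*639 = -434343 - 639 = -434982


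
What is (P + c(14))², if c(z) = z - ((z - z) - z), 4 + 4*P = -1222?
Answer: 310249/4 ≈ 77562.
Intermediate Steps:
P = -613/2 (P = -1 + (¼)*(-1222) = -1 - 611/2 = -613/2 ≈ -306.50)
c(z) = 2*z (c(z) = z - (0 - z) = z - (-1)*z = z + z = 2*z)
(P + c(14))² = (-613/2 + 2*14)² = (-613/2 + 28)² = (-557/2)² = 310249/4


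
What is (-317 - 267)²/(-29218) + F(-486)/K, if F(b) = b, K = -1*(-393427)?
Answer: -67097419430/5747575043 ≈ -11.674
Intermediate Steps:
K = 393427
(-317 - 267)²/(-29218) + F(-486)/K = (-317 - 267)²/(-29218) - 486/393427 = (-584)²*(-1/29218) - 486*1/393427 = 341056*(-1/29218) - 486/393427 = -170528/14609 - 486/393427 = -67097419430/5747575043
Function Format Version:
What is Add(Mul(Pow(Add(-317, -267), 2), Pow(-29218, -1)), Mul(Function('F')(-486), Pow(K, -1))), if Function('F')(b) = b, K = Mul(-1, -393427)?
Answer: Rational(-67097419430, 5747575043) ≈ -11.674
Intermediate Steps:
K = 393427
Add(Mul(Pow(Add(-317, -267), 2), Pow(-29218, -1)), Mul(Function('F')(-486), Pow(K, -1))) = Add(Mul(Pow(Add(-317, -267), 2), Pow(-29218, -1)), Mul(-486, Pow(393427, -1))) = Add(Mul(Pow(-584, 2), Rational(-1, 29218)), Mul(-486, Rational(1, 393427))) = Add(Mul(341056, Rational(-1, 29218)), Rational(-486, 393427)) = Add(Rational(-170528, 14609), Rational(-486, 393427)) = Rational(-67097419430, 5747575043)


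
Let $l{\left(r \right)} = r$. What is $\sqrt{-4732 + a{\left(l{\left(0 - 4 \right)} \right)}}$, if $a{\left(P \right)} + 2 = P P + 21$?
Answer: $i \sqrt{4697} \approx 68.535 i$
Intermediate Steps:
$a{\left(P \right)} = 19 + P^{2}$ ($a{\left(P \right)} = -2 + \left(P P + 21\right) = -2 + \left(P^{2} + 21\right) = -2 + \left(21 + P^{2}\right) = 19 + P^{2}$)
$\sqrt{-4732 + a{\left(l{\left(0 - 4 \right)} \right)}} = \sqrt{-4732 + \left(19 + \left(0 - 4\right)^{2}\right)} = \sqrt{-4732 + \left(19 + \left(-4\right)^{2}\right)} = \sqrt{-4732 + \left(19 + 16\right)} = \sqrt{-4732 + 35} = \sqrt{-4697} = i \sqrt{4697}$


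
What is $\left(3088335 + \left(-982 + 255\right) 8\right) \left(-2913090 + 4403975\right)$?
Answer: $4595681339315$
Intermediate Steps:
$\left(3088335 + \left(-982 + 255\right) 8\right) \left(-2913090 + 4403975\right) = \left(3088335 - 5816\right) 1490885 = 3082519 \cdot 1490885 = 4595681339315$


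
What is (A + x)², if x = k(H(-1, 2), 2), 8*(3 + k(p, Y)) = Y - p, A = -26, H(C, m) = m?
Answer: 841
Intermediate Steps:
k(p, Y) = -3 - p/8 + Y/8 (k(p, Y) = -3 + (Y - p)/8 = -3 + (-p/8 + Y/8) = -3 - p/8 + Y/8)
x = -3 (x = -3 - ⅛*2 + (⅛)*2 = -3 - ¼ + ¼ = -3)
(A + x)² = (-26 - 3)² = (-29)² = 841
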